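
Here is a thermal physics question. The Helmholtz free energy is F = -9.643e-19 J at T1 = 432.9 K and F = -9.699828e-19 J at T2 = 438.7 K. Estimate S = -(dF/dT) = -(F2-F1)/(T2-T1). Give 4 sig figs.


Step 1: dF = F2 - F1 = -9.699828e-19 - (-9.643e-19) = -5.6828e-21 J
Step 2: dT = T2 - T1 = 438.7 - 432.9 = 5.8 K
Step 3: S = -dF/dT = -(-5.6828e-21)/5.8 = 9.798e-22 J/K

9.798e-22


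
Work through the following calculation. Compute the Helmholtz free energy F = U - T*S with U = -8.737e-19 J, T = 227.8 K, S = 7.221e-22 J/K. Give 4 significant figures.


Step 1: T*S = 227.8 * 7.221e-22 = 1.645e-19 J
Step 2: F = U - T*S = -8.737e-19 - 1.645e-19
Step 3: F = -1.038e-18 J

-1.038e-18


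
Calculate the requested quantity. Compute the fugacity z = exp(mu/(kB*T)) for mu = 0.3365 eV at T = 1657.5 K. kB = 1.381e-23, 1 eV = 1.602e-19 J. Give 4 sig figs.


Step 1: Convert mu to Joules: 0.3365*1.602e-19 = 5.391e-20 J
Step 2: kB*T = 1.381e-23*1657.5 = 2.289e-20 J
Step 3: mu/(kB*T) = 2.355
Step 4: z = exp(2.355) = 10.54

10.54


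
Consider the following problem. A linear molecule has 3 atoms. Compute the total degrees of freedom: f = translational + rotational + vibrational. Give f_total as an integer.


Step 1: Translational DOF = 3
Step 2: Rotational DOF (linear) = 2
Step 3: Vibrational DOF = 3*3 - 5 = 4
Step 4: Total = 3 + 2 + 4 = 9

9


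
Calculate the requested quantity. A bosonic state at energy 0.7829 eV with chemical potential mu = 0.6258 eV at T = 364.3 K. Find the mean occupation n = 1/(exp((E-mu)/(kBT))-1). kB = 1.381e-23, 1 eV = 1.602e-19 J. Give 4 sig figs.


Step 1: (E - mu) = 0.1571 eV
Step 2: x = (E-mu)*eV/(kB*T) = 0.1571*1.602e-19/(1.381e-23*364.3) = 5.002
Step 3: exp(x) = 148.8
Step 4: n = 1/(exp(x)-1) = 0.006767

0.006767


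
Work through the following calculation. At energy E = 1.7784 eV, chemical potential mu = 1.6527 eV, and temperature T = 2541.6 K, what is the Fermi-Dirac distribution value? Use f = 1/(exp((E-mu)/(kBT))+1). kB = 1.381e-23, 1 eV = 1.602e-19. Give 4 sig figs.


Step 1: (E - mu) = 1.7784 - 1.6527 = 0.1257 eV
Step 2: Convert: (E-mu)*eV = 2.014e-20 J
Step 3: x = (E-mu)*eV/(kB*T) = 0.5737
Step 4: f = 1/(exp(0.5737)+1) = 0.3604

0.3604


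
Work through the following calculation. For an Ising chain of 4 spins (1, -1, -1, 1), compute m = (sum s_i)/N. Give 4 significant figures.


Step 1: Count up spins (+1): 2, down spins (-1): 2
Step 2: Total magnetization M = 2 - 2 = 0
Step 3: m = M/N = 0/4 = 0

0


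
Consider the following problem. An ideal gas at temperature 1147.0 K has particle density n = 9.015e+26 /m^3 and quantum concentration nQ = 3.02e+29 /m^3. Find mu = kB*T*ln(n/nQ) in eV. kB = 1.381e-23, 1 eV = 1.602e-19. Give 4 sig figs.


Step 1: n/nQ = 9.015e+26/3.02e+29 = 0.002985
Step 2: ln(n/nQ) = -5.814
Step 3: mu = kB*T*ln(n/nQ) = 1.584e-20*-5.814 = -9.21e-20 J
Step 4: Convert to eV: -9.21e-20/1.602e-19 = -0.5749 eV

-0.5749


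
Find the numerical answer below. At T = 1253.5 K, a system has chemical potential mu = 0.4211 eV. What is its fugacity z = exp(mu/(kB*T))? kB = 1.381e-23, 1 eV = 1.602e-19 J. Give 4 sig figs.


Step 1: Convert mu to Joules: 0.4211*1.602e-19 = 6.746e-20 J
Step 2: kB*T = 1.381e-23*1253.5 = 1.731e-20 J
Step 3: mu/(kB*T) = 3.897
Step 4: z = exp(3.897) = 49.25

49.25


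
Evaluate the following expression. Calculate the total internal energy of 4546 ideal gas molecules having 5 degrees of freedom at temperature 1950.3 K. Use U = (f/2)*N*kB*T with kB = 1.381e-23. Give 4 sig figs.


Step 1: f/2 = 5/2 = 2.5
Step 2: N*kB*T = 4546*1.381e-23*1950.3 = 1.224e-16
Step 3: U = 2.5 * 1.224e-16 = 3.061e-16 J

3.061e-16


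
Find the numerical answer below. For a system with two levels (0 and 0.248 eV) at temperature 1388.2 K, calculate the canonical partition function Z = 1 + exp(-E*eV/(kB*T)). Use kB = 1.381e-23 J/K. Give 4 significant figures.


Step 1: Compute beta*E = E*eV/(kB*T) = 0.248*1.602e-19/(1.381e-23*1388.2) = 2.072
Step 2: exp(-beta*E) = exp(-2.072) = 0.1259
Step 3: Z = 1 + 0.1259 = 1.126

1.126


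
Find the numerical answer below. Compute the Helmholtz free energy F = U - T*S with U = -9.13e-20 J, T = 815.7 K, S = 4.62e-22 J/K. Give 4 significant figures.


Step 1: T*S = 815.7 * 4.62e-22 = 3.769e-19 J
Step 2: F = U - T*S = -9.13e-20 - 3.769e-19
Step 3: F = -4.682e-19 J

-4.682e-19


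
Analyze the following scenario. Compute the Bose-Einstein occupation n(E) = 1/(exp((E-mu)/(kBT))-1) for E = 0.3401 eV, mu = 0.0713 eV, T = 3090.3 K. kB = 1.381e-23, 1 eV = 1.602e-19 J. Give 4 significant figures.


Step 1: (E - mu) = 0.2688 eV
Step 2: x = (E-mu)*eV/(kB*T) = 0.2688*1.602e-19/(1.381e-23*3090.3) = 1.009
Step 3: exp(x) = 2.743
Step 4: n = 1/(exp(x)-1) = 0.5738

0.5738


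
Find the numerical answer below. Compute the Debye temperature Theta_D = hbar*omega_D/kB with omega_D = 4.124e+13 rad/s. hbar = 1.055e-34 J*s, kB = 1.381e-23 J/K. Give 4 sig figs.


Step 1: hbar*omega_D = 1.055e-34 * 4.124e+13 = 4.351e-21 J
Step 2: Theta_D = 4.351e-21 / 1.381e-23
Step 3: Theta_D = 315 K

315


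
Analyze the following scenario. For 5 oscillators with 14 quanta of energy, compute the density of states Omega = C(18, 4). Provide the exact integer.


Step 1: Use binomial coefficient C(18, 4)
Step 2: Numerator = 18! / 14!
Step 3: Denominator = 4!
Step 4: Omega = 3060

3060


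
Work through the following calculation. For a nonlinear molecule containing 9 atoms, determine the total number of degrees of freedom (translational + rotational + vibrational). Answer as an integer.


Step 1: Translational DOF = 3
Step 2: Rotational DOF (nonlinear) = 3
Step 3: Vibrational DOF = 3*9 - 6 = 21
Step 4: Total = 3 + 3 + 21 = 27

27


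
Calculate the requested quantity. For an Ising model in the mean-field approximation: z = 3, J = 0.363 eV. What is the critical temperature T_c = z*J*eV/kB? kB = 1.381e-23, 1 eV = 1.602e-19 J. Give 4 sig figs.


Step 1: z*J = 3*0.363 = 1.089 eV
Step 2: Convert to Joules: 1.089*1.602e-19 = 1.745e-19 J
Step 3: T_c = 1.745e-19 / 1.381e-23 = 1.263e+04 K

1.263e+04


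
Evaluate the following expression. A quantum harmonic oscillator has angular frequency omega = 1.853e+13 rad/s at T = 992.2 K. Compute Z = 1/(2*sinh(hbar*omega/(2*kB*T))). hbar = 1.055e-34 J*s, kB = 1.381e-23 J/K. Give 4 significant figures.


Step 1: Compute x = hbar*omega/(kB*T) = 1.055e-34*1.853e+13/(1.381e-23*992.2) = 0.1427
Step 2: x/2 = 0.07134
Step 3: sinh(x/2) = 0.0714
Step 4: Z = 1/(2*0.0714) = 7.003

7.003


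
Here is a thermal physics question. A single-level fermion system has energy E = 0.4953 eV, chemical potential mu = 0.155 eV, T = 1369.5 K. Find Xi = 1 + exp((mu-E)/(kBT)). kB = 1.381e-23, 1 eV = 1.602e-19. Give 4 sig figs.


Step 1: (mu - E) = 0.155 - 0.4953 = -0.3403 eV
Step 2: x = (mu-E)*eV/(kB*T) = -0.3403*1.602e-19/(1.381e-23*1369.5) = -2.882
Step 3: exp(x) = 0.05599
Step 4: Xi = 1 + 0.05599 = 1.056

1.056


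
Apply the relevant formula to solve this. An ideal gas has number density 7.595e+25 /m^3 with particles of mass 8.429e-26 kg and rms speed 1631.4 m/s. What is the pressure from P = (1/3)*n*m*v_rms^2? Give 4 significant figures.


Step 1: v_rms^2 = 1631.4^2 = 2.661e+06
Step 2: n*m = 7.595e+25*8.429e-26 = 6.402
Step 3: P = (1/3)*6.402*2.661e+06 = 5.679e+06 Pa

5.679e+06


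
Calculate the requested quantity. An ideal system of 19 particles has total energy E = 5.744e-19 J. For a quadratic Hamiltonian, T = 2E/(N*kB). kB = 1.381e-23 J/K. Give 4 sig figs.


Step 1: Numerator = 2*E = 2*5.744e-19 = 1.149e-18 J
Step 2: Denominator = N*kB = 19*1.381e-23 = 2.624e-22
Step 3: T = 1.149e-18 / 2.624e-22 = 4378 K

4378


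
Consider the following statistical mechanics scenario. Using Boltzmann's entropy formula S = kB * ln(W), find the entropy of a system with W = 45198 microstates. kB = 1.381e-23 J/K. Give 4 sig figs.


Step 1: ln(W) = ln(45198) = 10.72
Step 2: S = kB * ln(W) = 1.381e-23 * 10.72
Step 3: S = 1.48e-22 J/K

1.48e-22


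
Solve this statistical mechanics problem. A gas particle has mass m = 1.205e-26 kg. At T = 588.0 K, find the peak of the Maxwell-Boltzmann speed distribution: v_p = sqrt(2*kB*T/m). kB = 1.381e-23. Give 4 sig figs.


Step 1: Numerator = 2*kB*T = 2*1.381e-23*588.0 = 1.624e-20
Step 2: Ratio = 1.624e-20 / 1.205e-26 = 1.348e+06
Step 3: v_p = sqrt(1.348e+06) = 1161 m/s

1161


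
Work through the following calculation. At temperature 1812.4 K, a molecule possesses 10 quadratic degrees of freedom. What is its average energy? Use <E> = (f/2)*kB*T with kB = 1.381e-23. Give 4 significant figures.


Step 1: f/2 = 10/2 = 5
Step 2: kB*T = 1.381e-23 * 1812.4 = 2.503e-20
Step 3: <E> = 5 * 2.503e-20 = 1.251e-19 J

1.251e-19


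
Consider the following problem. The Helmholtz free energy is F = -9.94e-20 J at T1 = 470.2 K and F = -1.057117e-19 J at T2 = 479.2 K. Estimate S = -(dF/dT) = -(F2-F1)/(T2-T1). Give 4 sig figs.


Step 1: dF = F2 - F1 = -1.057117e-19 - (-9.94e-20) = -6.3117e-21 J
Step 2: dT = T2 - T1 = 479.2 - 470.2 = 9 K
Step 3: S = -dF/dT = -(-6.3117e-21)/9 = 7.013e-22 J/K

7.013e-22


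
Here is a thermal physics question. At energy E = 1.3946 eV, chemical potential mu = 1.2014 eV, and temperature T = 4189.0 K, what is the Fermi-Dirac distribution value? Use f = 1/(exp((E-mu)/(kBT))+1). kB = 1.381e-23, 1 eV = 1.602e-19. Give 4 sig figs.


Step 1: (E - mu) = 1.3946 - 1.2014 = 0.1932 eV
Step 2: Convert: (E-mu)*eV = 3.095e-20 J
Step 3: x = (E-mu)*eV/(kB*T) = 0.535
Step 4: f = 1/(exp(0.535)+1) = 0.3693

0.3693


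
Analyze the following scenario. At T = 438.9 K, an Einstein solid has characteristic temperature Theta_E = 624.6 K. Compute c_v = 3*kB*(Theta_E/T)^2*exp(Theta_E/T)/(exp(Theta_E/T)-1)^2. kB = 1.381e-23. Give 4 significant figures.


Step 1: x = Theta_E/T = 624.6/438.9 = 1.423
Step 2: x^2 = 2.025
Step 3: exp(x) = 4.15
Step 4: c_v = 3*1.381e-23*2.025*4.15/(4.15-1)^2 = 3.509e-23

3.509e-23


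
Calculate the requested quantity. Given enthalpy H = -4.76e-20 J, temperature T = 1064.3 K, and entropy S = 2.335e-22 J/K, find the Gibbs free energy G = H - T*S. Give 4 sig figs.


Step 1: T*S = 1064.3 * 2.335e-22 = 2.485e-19 J
Step 2: G = H - T*S = -4.76e-20 - 2.485e-19
Step 3: G = -2.961e-19 J

-2.961e-19


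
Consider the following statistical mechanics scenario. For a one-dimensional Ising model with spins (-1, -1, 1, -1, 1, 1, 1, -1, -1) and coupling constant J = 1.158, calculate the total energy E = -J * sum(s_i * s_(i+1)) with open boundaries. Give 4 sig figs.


Step 1: Nearest-neighbor products: 1, -1, -1, -1, 1, 1, -1, 1
Step 2: Sum of products = 0
Step 3: E = -1.158 * 0 = 0

0


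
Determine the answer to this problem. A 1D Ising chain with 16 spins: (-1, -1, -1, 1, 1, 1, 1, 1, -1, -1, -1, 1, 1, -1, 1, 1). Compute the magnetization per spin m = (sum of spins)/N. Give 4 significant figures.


Step 1: Count up spins (+1): 9, down spins (-1): 7
Step 2: Total magnetization M = 9 - 7 = 2
Step 3: m = M/N = 2/16 = 0.125

0.125


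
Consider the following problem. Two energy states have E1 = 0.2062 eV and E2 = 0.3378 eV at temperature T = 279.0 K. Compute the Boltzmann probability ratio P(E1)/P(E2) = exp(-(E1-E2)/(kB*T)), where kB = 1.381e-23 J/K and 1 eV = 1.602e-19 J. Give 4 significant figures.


Step 1: Compute energy difference dE = E1 - E2 = 0.2062 - 0.3378 = -0.1316 eV
Step 2: Convert to Joules: dE_J = -0.1316 * 1.602e-19 = -2.108e-20 J
Step 3: Compute exponent = -dE_J / (kB * T) = -(-2.108e-20) / (1.381e-23 * 279.0) = 5.472
Step 4: P(E1)/P(E2) = exp(5.472) = 237.9

237.9


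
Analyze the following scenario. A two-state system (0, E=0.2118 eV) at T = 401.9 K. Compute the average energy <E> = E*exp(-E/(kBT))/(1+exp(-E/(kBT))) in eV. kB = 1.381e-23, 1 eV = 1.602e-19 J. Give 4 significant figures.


Step 1: beta*E = 0.2118*1.602e-19/(1.381e-23*401.9) = 6.113
Step 2: exp(-beta*E) = 0.002213
Step 3: <E> = 0.2118*0.002213/(1+0.002213) = 0.0004677 eV

0.0004677


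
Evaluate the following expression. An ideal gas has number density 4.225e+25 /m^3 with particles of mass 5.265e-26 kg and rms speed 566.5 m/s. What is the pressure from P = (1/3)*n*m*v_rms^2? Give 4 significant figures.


Step 1: v_rms^2 = 566.5^2 = 3.209e+05
Step 2: n*m = 4.225e+25*5.265e-26 = 2.224
Step 3: P = (1/3)*2.224*3.209e+05 = 2.38e+05 Pa

2.38e+05


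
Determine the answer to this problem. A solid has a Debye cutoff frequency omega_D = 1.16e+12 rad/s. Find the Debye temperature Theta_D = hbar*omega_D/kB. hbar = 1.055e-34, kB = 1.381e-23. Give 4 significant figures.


Step 1: hbar*omega_D = 1.055e-34 * 1.16e+12 = 1.224e-22 J
Step 2: Theta_D = 1.224e-22 / 1.381e-23
Step 3: Theta_D = 8.862 K

8.862


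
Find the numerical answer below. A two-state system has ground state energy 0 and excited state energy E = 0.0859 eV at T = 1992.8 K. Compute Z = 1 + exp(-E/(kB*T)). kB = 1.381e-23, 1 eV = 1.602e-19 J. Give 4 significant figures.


Step 1: Compute beta*E = E*eV/(kB*T) = 0.0859*1.602e-19/(1.381e-23*1992.8) = 0.5
Step 2: exp(-beta*E) = exp(-0.5) = 0.6065
Step 3: Z = 1 + 0.6065 = 1.607

1.607


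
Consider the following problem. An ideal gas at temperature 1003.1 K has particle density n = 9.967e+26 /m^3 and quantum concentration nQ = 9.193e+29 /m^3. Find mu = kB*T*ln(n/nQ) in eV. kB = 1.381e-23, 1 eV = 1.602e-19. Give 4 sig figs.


Step 1: n/nQ = 9.967e+26/9.193e+29 = 0.001084
Step 2: ln(n/nQ) = -6.827
Step 3: mu = kB*T*ln(n/nQ) = 1.385e-20*-6.827 = -9.457e-20 J
Step 4: Convert to eV: -9.457e-20/1.602e-19 = -0.5903 eV

-0.5903


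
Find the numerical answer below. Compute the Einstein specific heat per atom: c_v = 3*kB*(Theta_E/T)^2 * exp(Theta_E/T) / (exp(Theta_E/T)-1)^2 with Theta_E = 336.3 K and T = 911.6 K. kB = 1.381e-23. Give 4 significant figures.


Step 1: x = Theta_E/T = 336.3/911.6 = 0.3689
Step 2: x^2 = 0.1361
Step 3: exp(x) = 1.446
Step 4: c_v = 3*1.381e-23*0.1361*1.446/(1.446-1)^2 = 4.096e-23

4.096e-23


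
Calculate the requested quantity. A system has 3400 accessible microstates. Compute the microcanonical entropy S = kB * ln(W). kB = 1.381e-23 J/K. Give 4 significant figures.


Step 1: ln(W) = ln(3400) = 8.132
Step 2: S = kB * ln(W) = 1.381e-23 * 8.132
Step 3: S = 1.123e-22 J/K

1.123e-22


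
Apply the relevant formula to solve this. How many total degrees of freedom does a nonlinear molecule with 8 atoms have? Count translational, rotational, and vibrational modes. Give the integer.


Step 1: Translational DOF = 3
Step 2: Rotational DOF (nonlinear) = 3
Step 3: Vibrational DOF = 3*8 - 6 = 18
Step 4: Total = 3 + 3 + 18 = 24

24


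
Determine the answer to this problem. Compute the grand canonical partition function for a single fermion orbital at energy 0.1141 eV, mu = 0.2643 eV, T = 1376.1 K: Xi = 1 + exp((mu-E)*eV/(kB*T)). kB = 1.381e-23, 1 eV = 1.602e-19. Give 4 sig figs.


Step 1: (mu - E) = 0.2643 - 0.1141 = 0.1502 eV
Step 2: x = (mu-E)*eV/(kB*T) = 0.1502*1.602e-19/(1.381e-23*1376.1) = 1.266
Step 3: exp(x) = 3.547
Step 4: Xi = 1 + 3.547 = 4.547

4.547


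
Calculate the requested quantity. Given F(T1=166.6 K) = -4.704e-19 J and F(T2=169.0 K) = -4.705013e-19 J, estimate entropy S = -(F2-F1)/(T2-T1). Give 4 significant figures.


Step 1: dF = F2 - F1 = -4.705013e-19 - (-4.704e-19) = -1.013e-22 J
Step 2: dT = T2 - T1 = 169.0 - 166.6 = 2.4 K
Step 3: S = -dF/dT = -(-1.013e-22)/2.4 = 4.221e-23 J/K

4.221e-23


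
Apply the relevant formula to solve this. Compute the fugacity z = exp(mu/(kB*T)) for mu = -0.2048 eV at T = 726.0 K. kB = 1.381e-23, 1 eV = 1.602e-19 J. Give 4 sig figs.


Step 1: Convert mu to Joules: -0.2048*1.602e-19 = -3.281e-20 J
Step 2: kB*T = 1.381e-23*726.0 = 1.003e-20 J
Step 3: mu/(kB*T) = -3.272
Step 4: z = exp(-3.272) = 0.03792

0.03792


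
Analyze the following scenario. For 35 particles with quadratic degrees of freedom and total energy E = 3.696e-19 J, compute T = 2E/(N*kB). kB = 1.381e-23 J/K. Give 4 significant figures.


Step 1: Numerator = 2*E = 2*3.696e-19 = 7.392e-19 J
Step 2: Denominator = N*kB = 35*1.381e-23 = 4.833e-22
Step 3: T = 7.392e-19 / 4.833e-22 = 1529 K

1529


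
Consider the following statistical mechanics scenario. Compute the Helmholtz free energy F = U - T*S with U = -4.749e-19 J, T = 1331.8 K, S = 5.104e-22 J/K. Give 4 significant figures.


Step 1: T*S = 1331.8 * 5.104e-22 = 6.798e-19 J
Step 2: F = U - T*S = -4.749e-19 - 6.798e-19
Step 3: F = -1.155e-18 J

-1.155e-18


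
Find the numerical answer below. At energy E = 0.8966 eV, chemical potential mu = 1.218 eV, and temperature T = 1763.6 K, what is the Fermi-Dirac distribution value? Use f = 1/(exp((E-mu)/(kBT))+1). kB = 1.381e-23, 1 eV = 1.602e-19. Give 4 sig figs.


Step 1: (E - mu) = 0.8966 - 1.218 = -0.3214 eV
Step 2: Convert: (E-mu)*eV = -5.149e-20 J
Step 3: x = (E-mu)*eV/(kB*T) = -2.114
Step 4: f = 1/(exp(-2.114)+1) = 0.8923

0.8923


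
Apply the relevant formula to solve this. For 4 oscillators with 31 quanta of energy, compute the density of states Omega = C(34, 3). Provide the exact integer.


Step 1: Use binomial coefficient C(34, 3)
Step 2: Numerator = 34! / 31!
Step 3: Denominator = 3!
Step 4: Omega = 5984

5984


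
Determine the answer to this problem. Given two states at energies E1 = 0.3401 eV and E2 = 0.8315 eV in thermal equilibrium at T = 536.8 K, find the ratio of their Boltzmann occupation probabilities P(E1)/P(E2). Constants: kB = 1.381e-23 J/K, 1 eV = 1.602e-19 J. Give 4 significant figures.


Step 1: Compute energy difference dE = E1 - E2 = 0.3401 - 0.8315 = -0.4914 eV
Step 2: Convert to Joules: dE_J = -0.4914 * 1.602e-19 = -7.872e-20 J
Step 3: Compute exponent = -dE_J / (kB * T) = -(-7.872e-20) / (1.381e-23 * 536.8) = 10.62
Step 4: P(E1)/P(E2) = exp(10.62) = 4.091e+04

4.091e+04


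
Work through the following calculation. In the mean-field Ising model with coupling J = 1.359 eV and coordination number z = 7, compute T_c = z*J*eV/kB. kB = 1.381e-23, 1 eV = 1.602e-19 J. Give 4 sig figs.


Step 1: z*J = 7*1.359 = 9.513 eV
Step 2: Convert to Joules: 9.513*1.602e-19 = 1.524e-18 J
Step 3: T_c = 1.524e-18 / 1.381e-23 = 1.104e+05 K

1.104e+05


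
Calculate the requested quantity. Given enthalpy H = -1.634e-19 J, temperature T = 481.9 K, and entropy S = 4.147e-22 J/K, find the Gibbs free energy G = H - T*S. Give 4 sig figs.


Step 1: T*S = 481.9 * 4.147e-22 = 1.998e-19 J
Step 2: G = H - T*S = -1.634e-19 - 1.998e-19
Step 3: G = -3.632e-19 J

-3.632e-19


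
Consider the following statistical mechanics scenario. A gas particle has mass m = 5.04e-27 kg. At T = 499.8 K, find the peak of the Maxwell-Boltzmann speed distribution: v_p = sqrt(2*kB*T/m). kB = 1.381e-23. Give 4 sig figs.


Step 1: Numerator = 2*kB*T = 2*1.381e-23*499.8 = 1.38e-20
Step 2: Ratio = 1.38e-20 / 5.04e-27 = 2.739e+06
Step 3: v_p = sqrt(2.739e+06) = 1655 m/s

1655


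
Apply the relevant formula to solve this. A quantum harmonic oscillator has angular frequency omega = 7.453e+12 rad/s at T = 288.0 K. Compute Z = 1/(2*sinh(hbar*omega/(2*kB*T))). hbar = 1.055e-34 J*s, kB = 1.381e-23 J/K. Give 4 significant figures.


Step 1: Compute x = hbar*omega/(kB*T) = 1.055e-34*7.453e+12/(1.381e-23*288.0) = 0.1977
Step 2: x/2 = 0.09885
Step 3: sinh(x/2) = 0.09901
Step 4: Z = 1/(2*0.09901) = 5.05

5.05


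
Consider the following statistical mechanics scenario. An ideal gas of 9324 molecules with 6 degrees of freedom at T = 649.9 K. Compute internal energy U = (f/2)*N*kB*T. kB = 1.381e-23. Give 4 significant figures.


Step 1: f/2 = 6/2 = 3.0
Step 2: N*kB*T = 9324*1.381e-23*649.9 = 8.368e-17
Step 3: U = 3.0 * 8.368e-17 = 2.511e-16 J

2.511e-16


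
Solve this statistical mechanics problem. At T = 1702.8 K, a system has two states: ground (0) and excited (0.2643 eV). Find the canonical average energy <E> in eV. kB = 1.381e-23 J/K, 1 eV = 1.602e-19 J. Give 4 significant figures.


Step 1: beta*E = 0.2643*1.602e-19/(1.381e-23*1702.8) = 1.801
Step 2: exp(-beta*E) = 0.1652
Step 3: <E> = 0.2643*0.1652/(1+0.1652) = 0.03747 eV

0.03747


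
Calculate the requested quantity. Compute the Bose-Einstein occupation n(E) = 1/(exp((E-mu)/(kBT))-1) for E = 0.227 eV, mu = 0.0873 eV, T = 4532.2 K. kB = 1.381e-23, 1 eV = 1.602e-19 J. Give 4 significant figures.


Step 1: (E - mu) = 0.1397 eV
Step 2: x = (E-mu)*eV/(kB*T) = 0.1397*1.602e-19/(1.381e-23*4532.2) = 0.3576
Step 3: exp(x) = 1.43
Step 4: n = 1/(exp(x)-1) = 2.326

2.326


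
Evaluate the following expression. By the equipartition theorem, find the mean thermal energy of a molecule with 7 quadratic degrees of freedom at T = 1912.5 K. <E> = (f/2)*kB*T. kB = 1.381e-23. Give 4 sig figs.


Step 1: f/2 = 7/2 = 3.5
Step 2: kB*T = 1.381e-23 * 1912.5 = 2.641e-20
Step 3: <E> = 3.5 * 2.641e-20 = 9.244e-20 J

9.244e-20


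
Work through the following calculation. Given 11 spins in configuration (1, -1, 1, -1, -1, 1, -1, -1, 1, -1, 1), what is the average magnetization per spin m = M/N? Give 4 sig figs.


Step 1: Count up spins (+1): 5, down spins (-1): 6
Step 2: Total magnetization M = 5 - 6 = -1
Step 3: m = M/N = -1/11 = -0.09091

-0.09091


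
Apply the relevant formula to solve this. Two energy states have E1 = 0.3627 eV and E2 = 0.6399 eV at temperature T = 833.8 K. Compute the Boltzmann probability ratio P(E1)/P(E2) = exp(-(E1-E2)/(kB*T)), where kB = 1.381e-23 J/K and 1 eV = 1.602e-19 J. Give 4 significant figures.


Step 1: Compute energy difference dE = E1 - E2 = 0.3627 - 0.6399 = -0.2772 eV
Step 2: Convert to Joules: dE_J = -0.2772 * 1.602e-19 = -4.441e-20 J
Step 3: Compute exponent = -dE_J / (kB * T) = -(-4.441e-20) / (1.381e-23 * 833.8) = 3.857
Step 4: P(E1)/P(E2) = exp(3.857) = 47.3

47.3


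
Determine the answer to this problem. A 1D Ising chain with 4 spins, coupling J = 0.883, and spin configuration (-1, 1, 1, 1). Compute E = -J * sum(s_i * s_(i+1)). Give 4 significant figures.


Step 1: Nearest-neighbor products: -1, 1, 1
Step 2: Sum of products = 1
Step 3: E = -0.883 * 1 = -0.883

-0.883


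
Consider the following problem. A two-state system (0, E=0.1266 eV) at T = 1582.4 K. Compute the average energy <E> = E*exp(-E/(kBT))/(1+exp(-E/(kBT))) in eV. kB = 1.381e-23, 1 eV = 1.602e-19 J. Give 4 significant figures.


Step 1: beta*E = 0.1266*1.602e-19/(1.381e-23*1582.4) = 0.9281
Step 2: exp(-beta*E) = 0.3953
Step 3: <E> = 0.1266*0.3953/(1+0.3953) = 0.03587 eV

0.03587


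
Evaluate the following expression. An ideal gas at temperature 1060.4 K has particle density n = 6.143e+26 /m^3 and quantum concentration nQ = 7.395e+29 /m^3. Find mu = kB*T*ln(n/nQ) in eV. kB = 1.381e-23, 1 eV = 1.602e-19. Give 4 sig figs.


Step 1: n/nQ = 6.143e+26/7.395e+29 = 0.0008307
Step 2: ln(n/nQ) = -7.093
Step 3: mu = kB*T*ln(n/nQ) = 1.464e-20*-7.093 = -1.039e-19 J
Step 4: Convert to eV: -1.039e-19/1.602e-19 = -0.6484 eV

-0.6484


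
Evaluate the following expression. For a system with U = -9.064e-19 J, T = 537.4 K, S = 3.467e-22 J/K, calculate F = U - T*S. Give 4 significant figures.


Step 1: T*S = 537.4 * 3.467e-22 = 1.863e-19 J
Step 2: F = U - T*S = -9.064e-19 - 1.863e-19
Step 3: F = -1.093e-18 J

-1.093e-18


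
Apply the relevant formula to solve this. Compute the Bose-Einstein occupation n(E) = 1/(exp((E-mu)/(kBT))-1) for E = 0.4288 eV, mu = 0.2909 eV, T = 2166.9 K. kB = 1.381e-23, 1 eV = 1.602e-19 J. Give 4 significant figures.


Step 1: (E - mu) = 0.1379 eV
Step 2: x = (E-mu)*eV/(kB*T) = 0.1379*1.602e-19/(1.381e-23*2166.9) = 0.7382
Step 3: exp(x) = 2.092
Step 4: n = 1/(exp(x)-1) = 0.9156

0.9156


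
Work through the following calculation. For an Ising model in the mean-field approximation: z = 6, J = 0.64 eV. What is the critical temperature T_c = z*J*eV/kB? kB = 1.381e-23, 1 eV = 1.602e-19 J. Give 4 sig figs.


Step 1: z*J = 6*0.64 = 3.84 eV
Step 2: Convert to Joules: 3.84*1.602e-19 = 6.152e-19 J
Step 3: T_c = 6.152e-19 / 1.381e-23 = 4.455e+04 K

4.455e+04


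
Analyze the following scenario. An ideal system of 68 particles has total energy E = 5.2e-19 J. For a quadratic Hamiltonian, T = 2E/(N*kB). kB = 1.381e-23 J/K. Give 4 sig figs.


Step 1: Numerator = 2*E = 2*5.2e-19 = 1.04e-18 J
Step 2: Denominator = N*kB = 68*1.381e-23 = 9.391e-22
Step 3: T = 1.04e-18 / 9.391e-22 = 1107 K

1107


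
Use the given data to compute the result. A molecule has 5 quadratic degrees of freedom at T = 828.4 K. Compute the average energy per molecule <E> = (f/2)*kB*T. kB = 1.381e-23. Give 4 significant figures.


Step 1: f/2 = 5/2 = 2.5
Step 2: kB*T = 1.381e-23 * 828.4 = 1.144e-20
Step 3: <E> = 2.5 * 1.144e-20 = 2.86e-20 J

2.86e-20


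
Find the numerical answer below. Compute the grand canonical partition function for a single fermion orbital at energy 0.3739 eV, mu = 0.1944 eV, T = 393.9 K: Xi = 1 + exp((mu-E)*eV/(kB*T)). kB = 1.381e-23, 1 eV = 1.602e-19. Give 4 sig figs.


Step 1: (mu - E) = 0.1944 - 0.3739 = -0.1795 eV
Step 2: x = (mu-E)*eV/(kB*T) = -0.1795*1.602e-19/(1.381e-23*393.9) = -5.286
Step 3: exp(x) = 0.005061
Step 4: Xi = 1 + 0.005061 = 1.005

1.005


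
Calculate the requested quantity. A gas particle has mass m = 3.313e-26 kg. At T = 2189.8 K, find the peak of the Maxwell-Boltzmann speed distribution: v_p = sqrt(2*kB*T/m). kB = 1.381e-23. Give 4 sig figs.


Step 1: Numerator = 2*kB*T = 2*1.381e-23*2189.8 = 6.048e-20
Step 2: Ratio = 6.048e-20 / 3.313e-26 = 1.826e+06
Step 3: v_p = sqrt(1.826e+06) = 1351 m/s

1351


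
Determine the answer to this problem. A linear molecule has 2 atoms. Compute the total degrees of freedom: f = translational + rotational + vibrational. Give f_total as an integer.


Step 1: Translational DOF = 3
Step 2: Rotational DOF (linear) = 2
Step 3: Vibrational DOF = 3*2 - 5 = 1
Step 4: Total = 3 + 2 + 1 = 6

6


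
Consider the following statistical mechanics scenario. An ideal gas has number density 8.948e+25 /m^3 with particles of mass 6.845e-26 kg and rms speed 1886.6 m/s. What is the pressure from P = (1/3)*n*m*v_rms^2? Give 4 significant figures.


Step 1: v_rms^2 = 1886.6^2 = 3.559e+06
Step 2: n*m = 8.948e+25*6.845e-26 = 6.125
Step 3: P = (1/3)*6.125*3.559e+06 = 7.267e+06 Pa

7.267e+06


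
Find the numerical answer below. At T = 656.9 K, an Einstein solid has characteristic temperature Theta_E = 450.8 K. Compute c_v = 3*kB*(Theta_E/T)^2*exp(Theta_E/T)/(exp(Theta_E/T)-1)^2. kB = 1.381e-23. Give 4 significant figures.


Step 1: x = Theta_E/T = 450.8/656.9 = 0.6863
Step 2: x^2 = 0.4709
Step 3: exp(x) = 1.986
Step 4: c_v = 3*1.381e-23*0.4709*1.986/(1.986-1)^2 = 3.984e-23

3.984e-23


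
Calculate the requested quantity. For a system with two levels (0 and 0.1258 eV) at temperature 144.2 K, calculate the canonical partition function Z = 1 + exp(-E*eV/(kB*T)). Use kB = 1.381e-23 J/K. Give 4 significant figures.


Step 1: Compute beta*E = E*eV/(kB*T) = 0.1258*1.602e-19/(1.381e-23*144.2) = 10.12
Step 2: exp(-beta*E) = exp(-10.12) = 4.026e-05
Step 3: Z = 1 + 4.026e-05 = 1

1


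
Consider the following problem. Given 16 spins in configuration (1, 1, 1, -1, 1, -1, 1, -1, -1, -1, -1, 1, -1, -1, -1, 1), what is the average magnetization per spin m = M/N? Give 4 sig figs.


Step 1: Count up spins (+1): 7, down spins (-1): 9
Step 2: Total magnetization M = 7 - 9 = -2
Step 3: m = M/N = -2/16 = -0.125

-0.125


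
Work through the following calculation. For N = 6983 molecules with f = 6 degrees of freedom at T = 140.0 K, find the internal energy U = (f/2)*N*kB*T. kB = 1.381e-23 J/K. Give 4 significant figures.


Step 1: f/2 = 6/2 = 3.0
Step 2: N*kB*T = 6983*1.381e-23*140.0 = 1.35e-17
Step 3: U = 3.0 * 1.35e-17 = 4.05e-17 J

4.05e-17


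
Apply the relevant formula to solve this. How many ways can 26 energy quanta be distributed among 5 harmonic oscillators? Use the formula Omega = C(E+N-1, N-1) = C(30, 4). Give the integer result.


Step 1: Use binomial coefficient C(30, 4)
Step 2: Numerator = 30! / 26!
Step 3: Denominator = 4!
Step 4: Omega = 27405

27405


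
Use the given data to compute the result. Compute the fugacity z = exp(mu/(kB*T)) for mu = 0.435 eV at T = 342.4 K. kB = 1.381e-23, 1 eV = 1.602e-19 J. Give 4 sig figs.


Step 1: Convert mu to Joules: 0.435*1.602e-19 = 6.969e-20 J
Step 2: kB*T = 1.381e-23*342.4 = 4.729e-21 J
Step 3: mu/(kB*T) = 14.74
Step 4: z = exp(14.74) = 2.514e+06

2.514e+06


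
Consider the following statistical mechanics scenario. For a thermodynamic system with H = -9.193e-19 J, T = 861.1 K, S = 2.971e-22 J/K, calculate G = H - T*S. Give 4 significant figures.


Step 1: T*S = 861.1 * 2.971e-22 = 2.558e-19 J
Step 2: G = H - T*S = -9.193e-19 - 2.558e-19
Step 3: G = -1.175e-18 J

-1.175e-18


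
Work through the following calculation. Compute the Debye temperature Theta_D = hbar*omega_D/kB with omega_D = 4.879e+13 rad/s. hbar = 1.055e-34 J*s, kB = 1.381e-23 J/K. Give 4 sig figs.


Step 1: hbar*omega_D = 1.055e-34 * 4.879e+13 = 5.147e-21 J
Step 2: Theta_D = 5.147e-21 / 1.381e-23
Step 3: Theta_D = 372.7 K

372.7


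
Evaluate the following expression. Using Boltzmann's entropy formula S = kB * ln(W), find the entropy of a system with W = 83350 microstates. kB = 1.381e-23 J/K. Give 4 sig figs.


Step 1: ln(W) = ln(83350) = 11.33
Step 2: S = kB * ln(W) = 1.381e-23 * 11.33
Step 3: S = 1.565e-22 J/K

1.565e-22


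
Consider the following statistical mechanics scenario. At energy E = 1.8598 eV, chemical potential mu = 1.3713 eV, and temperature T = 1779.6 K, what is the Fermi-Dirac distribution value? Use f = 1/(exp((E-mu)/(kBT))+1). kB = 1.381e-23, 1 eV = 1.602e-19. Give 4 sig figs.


Step 1: (E - mu) = 1.8598 - 1.3713 = 0.4885 eV
Step 2: Convert: (E-mu)*eV = 7.826e-20 J
Step 3: x = (E-mu)*eV/(kB*T) = 3.184
Step 4: f = 1/(exp(3.184)+1) = 0.03976

0.03976


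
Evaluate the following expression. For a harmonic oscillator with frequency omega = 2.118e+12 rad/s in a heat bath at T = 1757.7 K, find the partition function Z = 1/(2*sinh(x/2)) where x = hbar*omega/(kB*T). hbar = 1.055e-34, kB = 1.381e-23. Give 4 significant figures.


Step 1: Compute x = hbar*omega/(kB*T) = 1.055e-34*2.118e+12/(1.381e-23*1757.7) = 0.009205
Step 2: x/2 = 0.004603
Step 3: sinh(x/2) = 0.004603
Step 4: Z = 1/(2*0.004603) = 108.6

108.6


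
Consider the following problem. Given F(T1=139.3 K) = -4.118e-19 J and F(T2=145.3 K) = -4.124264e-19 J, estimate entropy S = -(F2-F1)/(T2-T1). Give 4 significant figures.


Step 1: dF = F2 - F1 = -4.124264e-19 - (-4.118e-19) = -6.264e-22 J
Step 2: dT = T2 - T1 = 145.3 - 139.3 = 6 K
Step 3: S = -dF/dT = -(-6.264e-22)/6 = 1.044e-22 J/K

1.044e-22


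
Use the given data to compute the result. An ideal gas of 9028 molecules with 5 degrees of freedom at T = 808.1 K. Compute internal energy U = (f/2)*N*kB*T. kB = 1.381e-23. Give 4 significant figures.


Step 1: f/2 = 5/2 = 2.5
Step 2: N*kB*T = 9028*1.381e-23*808.1 = 1.008e-16
Step 3: U = 2.5 * 1.008e-16 = 2.519e-16 J

2.519e-16


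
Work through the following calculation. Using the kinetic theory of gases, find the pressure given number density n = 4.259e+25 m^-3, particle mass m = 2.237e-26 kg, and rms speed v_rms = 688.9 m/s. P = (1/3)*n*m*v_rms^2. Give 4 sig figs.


Step 1: v_rms^2 = 688.9^2 = 4.746e+05
Step 2: n*m = 4.259e+25*2.237e-26 = 0.9527
Step 3: P = (1/3)*0.9527*4.746e+05 = 1.507e+05 Pa

1.507e+05


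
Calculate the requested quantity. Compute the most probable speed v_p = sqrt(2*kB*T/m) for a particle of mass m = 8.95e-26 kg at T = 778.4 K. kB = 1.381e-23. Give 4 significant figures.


Step 1: Numerator = 2*kB*T = 2*1.381e-23*778.4 = 2.15e-20
Step 2: Ratio = 2.15e-20 / 8.95e-26 = 2.402e+05
Step 3: v_p = sqrt(2.402e+05) = 490.1 m/s

490.1


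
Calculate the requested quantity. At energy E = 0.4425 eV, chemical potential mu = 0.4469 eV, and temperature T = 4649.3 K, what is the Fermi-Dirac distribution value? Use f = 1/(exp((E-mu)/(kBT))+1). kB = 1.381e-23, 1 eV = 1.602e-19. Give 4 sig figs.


Step 1: (E - mu) = 0.4425 - 0.4469 = -0.0044 eV
Step 2: Convert: (E-mu)*eV = -7.049e-22 J
Step 3: x = (E-mu)*eV/(kB*T) = -0.01098
Step 4: f = 1/(exp(-0.01098)+1) = 0.5027

0.5027


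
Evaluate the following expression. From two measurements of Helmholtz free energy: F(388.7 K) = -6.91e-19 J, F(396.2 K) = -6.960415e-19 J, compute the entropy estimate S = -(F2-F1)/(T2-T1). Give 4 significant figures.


Step 1: dF = F2 - F1 = -6.960415e-19 - (-6.91e-19) = -5.0415e-21 J
Step 2: dT = T2 - T1 = 396.2 - 388.7 = 7.5 K
Step 3: S = -dF/dT = -(-5.0415e-21)/7.5 = 6.722e-22 J/K

6.722e-22


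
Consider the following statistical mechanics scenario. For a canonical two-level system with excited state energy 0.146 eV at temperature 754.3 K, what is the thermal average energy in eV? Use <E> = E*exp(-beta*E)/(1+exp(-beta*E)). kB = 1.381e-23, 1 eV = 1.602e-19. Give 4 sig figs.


Step 1: beta*E = 0.146*1.602e-19/(1.381e-23*754.3) = 2.245
Step 2: exp(-beta*E) = 0.1059
Step 3: <E> = 0.146*0.1059/(1+0.1059) = 0.01398 eV

0.01398


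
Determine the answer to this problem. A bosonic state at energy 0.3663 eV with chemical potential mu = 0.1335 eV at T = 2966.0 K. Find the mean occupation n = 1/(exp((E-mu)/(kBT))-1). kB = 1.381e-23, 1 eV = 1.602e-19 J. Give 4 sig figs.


Step 1: (E - mu) = 0.2328 eV
Step 2: x = (E-mu)*eV/(kB*T) = 0.2328*1.602e-19/(1.381e-23*2966.0) = 0.9105
Step 3: exp(x) = 2.486
Step 4: n = 1/(exp(x)-1) = 0.6731

0.6731


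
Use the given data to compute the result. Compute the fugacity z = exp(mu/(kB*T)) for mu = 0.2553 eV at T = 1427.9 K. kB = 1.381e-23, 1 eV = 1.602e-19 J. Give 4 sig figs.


Step 1: Convert mu to Joules: 0.2553*1.602e-19 = 4.09e-20 J
Step 2: kB*T = 1.381e-23*1427.9 = 1.972e-20 J
Step 3: mu/(kB*T) = 2.074
Step 4: z = exp(2.074) = 7.957

7.957


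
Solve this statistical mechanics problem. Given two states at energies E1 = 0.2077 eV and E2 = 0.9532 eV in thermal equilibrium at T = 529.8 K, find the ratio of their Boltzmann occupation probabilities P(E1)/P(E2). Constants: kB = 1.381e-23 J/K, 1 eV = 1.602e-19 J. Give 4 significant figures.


Step 1: Compute energy difference dE = E1 - E2 = 0.2077 - 0.9532 = -0.7455 eV
Step 2: Convert to Joules: dE_J = -0.7455 * 1.602e-19 = -1.194e-19 J
Step 3: Compute exponent = -dE_J / (kB * T) = -(-1.194e-19) / (1.381e-23 * 529.8) = 16.32
Step 4: P(E1)/P(E2) = exp(16.32) = 1.228e+07

1.228e+07


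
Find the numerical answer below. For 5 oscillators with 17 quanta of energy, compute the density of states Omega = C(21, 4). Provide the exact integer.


Step 1: Use binomial coefficient C(21, 4)
Step 2: Numerator = 21! / 17!
Step 3: Denominator = 4!
Step 4: Omega = 5985

5985


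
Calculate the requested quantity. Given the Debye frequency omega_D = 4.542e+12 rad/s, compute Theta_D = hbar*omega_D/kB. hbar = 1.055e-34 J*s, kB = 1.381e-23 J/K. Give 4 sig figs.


Step 1: hbar*omega_D = 1.055e-34 * 4.542e+12 = 4.792e-22 J
Step 2: Theta_D = 4.792e-22 / 1.381e-23
Step 3: Theta_D = 34.7 K

34.7


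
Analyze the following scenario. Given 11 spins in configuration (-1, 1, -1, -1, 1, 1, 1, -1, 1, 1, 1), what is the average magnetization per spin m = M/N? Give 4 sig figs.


Step 1: Count up spins (+1): 7, down spins (-1): 4
Step 2: Total magnetization M = 7 - 4 = 3
Step 3: m = M/N = 3/11 = 0.2727

0.2727


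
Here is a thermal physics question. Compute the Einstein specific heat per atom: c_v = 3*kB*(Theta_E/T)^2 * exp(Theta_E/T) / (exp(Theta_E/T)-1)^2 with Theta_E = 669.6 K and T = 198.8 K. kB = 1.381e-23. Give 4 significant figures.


Step 1: x = Theta_E/T = 669.6/198.8 = 3.368
Step 2: x^2 = 11.34
Step 3: exp(x) = 29.03
Step 4: c_v = 3*1.381e-23*11.34*29.03/(29.03-1)^2 = 1.737e-23

1.737e-23


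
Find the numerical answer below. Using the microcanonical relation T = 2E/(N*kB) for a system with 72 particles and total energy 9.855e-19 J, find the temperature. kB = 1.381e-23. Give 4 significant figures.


Step 1: Numerator = 2*E = 2*9.855e-19 = 1.971e-18 J
Step 2: Denominator = N*kB = 72*1.381e-23 = 9.943e-22
Step 3: T = 1.971e-18 / 9.943e-22 = 1982 K

1982


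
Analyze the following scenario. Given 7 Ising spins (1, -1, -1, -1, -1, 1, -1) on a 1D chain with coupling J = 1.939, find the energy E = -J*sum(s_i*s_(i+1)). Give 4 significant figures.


Step 1: Nearest-neighbor products: -1, 1, 1, 1, -1, -1
Step 2: Sum of products = 0
Step 3: E = -1.939 * 0 = 0

0


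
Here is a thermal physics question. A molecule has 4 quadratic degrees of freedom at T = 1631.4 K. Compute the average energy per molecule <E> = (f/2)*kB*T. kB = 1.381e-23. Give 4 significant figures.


Step 1: f/2 = 4/2 = 2
Step 2: kB*T = 1.381e-23 * 1631.4 = 2.253e-20
Step 3: <E> = 2 * 2.253e-20 = 4.506e-20 J

4.506e-20


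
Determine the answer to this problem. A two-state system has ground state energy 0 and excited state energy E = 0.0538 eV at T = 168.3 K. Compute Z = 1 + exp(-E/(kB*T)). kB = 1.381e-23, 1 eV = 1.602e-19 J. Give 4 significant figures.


Step 1: Compute beta*E = E*eV/(kB*T) = 0.0538*1.602e-19/(1.381e-23*168.3) = 3.708
Step 2: exp(-beta*E) = exp(-3.708) = 0.02452
Step 3: Z = 1 + 0.02452 = 1.025

1.025


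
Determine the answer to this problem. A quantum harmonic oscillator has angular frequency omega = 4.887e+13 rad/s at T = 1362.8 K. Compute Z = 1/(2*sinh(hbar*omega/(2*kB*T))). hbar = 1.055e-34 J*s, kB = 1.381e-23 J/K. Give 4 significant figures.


Step 1: Compute x = hbar*omega/(kB*T) = 1.055e-34*4.887e+13/(1.381e-23*1362.8) = 0.2739
Step 2: x/2 = 0.137
Step 3: sinh(x/2) = 0.1374
Step 4: Z = 1/(2*0.1374) = 3.639

3.639


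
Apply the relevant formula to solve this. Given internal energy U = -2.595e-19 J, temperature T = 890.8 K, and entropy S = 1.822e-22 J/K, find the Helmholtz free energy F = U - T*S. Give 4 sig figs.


Step 1: T*S = 890.8 * 1.822e-22 = 1.623e-19 J
Step 2: F = U - T*S = -2.595e-19 - 1.623e-19
Step 3: F = -4.218e-19 J

-4.218e-19


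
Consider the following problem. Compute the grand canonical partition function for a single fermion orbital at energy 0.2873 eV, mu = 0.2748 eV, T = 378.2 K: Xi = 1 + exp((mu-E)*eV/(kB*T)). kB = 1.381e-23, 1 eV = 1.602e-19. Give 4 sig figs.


Step 1: (mu - E) = 0.2748 - 0.2873 = -0.0125 eV
Step 2: x = (mu-E)*eV/(kB*T) = -0.0125*1.602e-19/(1.381e-23*378.2) = -0.3834
Step 3: exp(x) = 0.6815
Step 4: Xi = 1 + 0.6815 = 1.682

1.682


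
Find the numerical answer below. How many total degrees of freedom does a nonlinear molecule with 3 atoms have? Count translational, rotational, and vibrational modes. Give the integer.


Step 1: Translational DOF = 3
Step 2: Rotational DOF (nonlinear) = 3
Step 3: Vibrational DOF = 3*3 - 6 = 3
Step 4: Total = 3 + 3 + 3 = 9

9


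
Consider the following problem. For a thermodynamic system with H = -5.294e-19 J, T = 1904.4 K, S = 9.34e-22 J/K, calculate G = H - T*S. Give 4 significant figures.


Step 1: T*S = 1904.4 * 9.34e-22 = 1.779e-18 J
Step 2: G = H - T*S = -5.294e-19 - 1.779e-18
Step 3: G = -2.308e-18 J

-2.308e-18


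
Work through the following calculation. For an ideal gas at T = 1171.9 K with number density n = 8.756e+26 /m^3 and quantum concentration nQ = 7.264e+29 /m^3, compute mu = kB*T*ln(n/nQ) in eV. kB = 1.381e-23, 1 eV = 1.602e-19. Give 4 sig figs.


Step 1: n/nQ = 8.756e+26/7.264e+29 = 0.001205
Step 2: ln(n/nQ) = -6.721
Step 3: mu = kB*T*ln(n/nQ) = 1.618e-20*-6.721 = -1.088e-19 J
Step 4: Convert to eV: -1.088e-19/1.602e-19 = -0.679 eV

-0.679


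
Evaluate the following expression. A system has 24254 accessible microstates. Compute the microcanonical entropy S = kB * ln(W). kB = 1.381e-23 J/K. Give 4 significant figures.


Step 1: ln(W) = ln(24254) = 10.1
Step 2: S = kB * ln(W) = 1.381e-23 * 10.1
Step 3: S = 1.394e-22 J/K

1.394e-22


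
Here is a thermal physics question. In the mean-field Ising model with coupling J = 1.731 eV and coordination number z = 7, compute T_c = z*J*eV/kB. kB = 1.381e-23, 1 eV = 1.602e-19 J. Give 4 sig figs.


Step 1: z*J = 7*1.731 = 12.12 eV
Step 2: Convert to Joules: 12.12*1.602e-19 = 1.941e-18 J
Step 3: T_c = 1.941e-18 / 1.381e-23 = 1.406e+05 K

1.406e+05


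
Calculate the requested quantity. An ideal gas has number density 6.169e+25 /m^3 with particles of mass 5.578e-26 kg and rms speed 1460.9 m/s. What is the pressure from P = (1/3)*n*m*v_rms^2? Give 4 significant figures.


Step 1: v_rms^2 = 1460.9^2 = 2.134e+06
Step 2: n*m = 6.169e+25*5.578e-26 = 3.441
Step 3: P = (1/3)*3.441*2.134e+06 = 2.448e+06 Pa

2.448e+06
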